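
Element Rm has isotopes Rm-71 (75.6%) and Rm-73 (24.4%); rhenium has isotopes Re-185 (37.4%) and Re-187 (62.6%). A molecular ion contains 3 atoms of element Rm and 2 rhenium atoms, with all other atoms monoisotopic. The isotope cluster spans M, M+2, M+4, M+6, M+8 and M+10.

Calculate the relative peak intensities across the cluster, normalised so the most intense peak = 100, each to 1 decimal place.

15.7 : 67.9 : 100.0 : 59.7 : 15.5 : 1.5

Element Rm pattern (n=3): 0.43208122 : 0.41836435 : 0.13502765 : 0.01452678
Rhenium pattern (n=2): 0.139876 : 0.468248 : 0.391876
Convolve the two distributions (both contribute in 2-u steps):
  M: 0.43208122×0.139876 = 0.060438
  M+2: 0.43208122×0.468248 + 0.41836435×0.139876 = 0.260840
  M+4: 0.43208122×0.391876 + 0.41836435×0.468248 + 0.13502765×0.139876 = 0.384108
  M+6: 0.41836435×0.391876 + 0.13502765×0.468248 + 0.01452678×0.139876 = 0.229205
  M+8: 0.13502765×0.391876 + 0.01452678×0.468248 = 0.059716
  M+10: 0.01452678×0.391876 = 0.005693
Scale to base peak (0.384108) = 100: 15.7 : 67.9 : 100.0 : 59.7 : 15.5 : 1.5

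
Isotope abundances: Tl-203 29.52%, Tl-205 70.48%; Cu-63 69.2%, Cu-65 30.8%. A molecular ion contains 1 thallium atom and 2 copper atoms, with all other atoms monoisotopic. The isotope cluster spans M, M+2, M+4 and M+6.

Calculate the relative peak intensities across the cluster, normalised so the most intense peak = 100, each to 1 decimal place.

Thallium pattern (n=1): 0.2952 : 0.7048
Copper pattern (n=2): 0.478864 : 0.426272 : 0.094864
Convolve the two distributions (both contribute in 2-u steps):
  M: 0.2952×0.478864 = 0.141361
  M+2: 0.2952×0.426272 + 0.7048×0.478864 = 0.463339
  M+4: 0.2952×0.094864 + 0.7048×0.426272 = 0.328440
  M+6: 0.7048×0.094864 = 0.066860
Scale to base peak (0.463339) = 100: 30.5 : 100.0 : 70.9 : 14.4

30.5 : 100.0 : 70.9 : 14.4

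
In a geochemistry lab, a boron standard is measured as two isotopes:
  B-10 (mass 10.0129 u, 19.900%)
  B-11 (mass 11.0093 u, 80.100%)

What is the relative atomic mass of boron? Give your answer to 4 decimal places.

Ar = Σ fᵢ·mᵢ = 0.19900 × 10.0129 + 0.80100 × 11.0093
= 1.99257 + 8.81845 = 10.81102 u

10.8110 u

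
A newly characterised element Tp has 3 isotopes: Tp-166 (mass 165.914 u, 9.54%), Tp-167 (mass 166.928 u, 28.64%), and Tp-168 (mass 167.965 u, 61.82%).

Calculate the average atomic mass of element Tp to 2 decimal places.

167.47 u

Weight each isotope mass by its fractional abundance: 0.0954 × 165.914 + 0.2864 × 166.928 + 0.6182 × 167.965
= 15.8282 + 47.8082 + 103.8360 = 167.4724 u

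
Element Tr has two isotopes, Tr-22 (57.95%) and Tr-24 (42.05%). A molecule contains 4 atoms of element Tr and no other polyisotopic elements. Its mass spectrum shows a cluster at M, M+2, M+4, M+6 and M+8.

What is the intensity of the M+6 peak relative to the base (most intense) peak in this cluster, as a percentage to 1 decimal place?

Term probabilities: M 0.1128, M+2 0.3273, M+4 0.3563, M+6 0.1724, M+8 0.0313. Base peak = M+4.
P(M+4) = C(4,2) × 0.5795^2 × 0.4205^2 = 6 × 0.33582025 × 0.17682025 = 0.356279 (base)
P(M+6) = C(4,3) × 0.5795^1 × 0.4205^3 = 4 × 0.5795 × 0.07435292 = 0.172350
Relative intensity = 0.172350 / 0.356279 × 100 = 48.4

48.4%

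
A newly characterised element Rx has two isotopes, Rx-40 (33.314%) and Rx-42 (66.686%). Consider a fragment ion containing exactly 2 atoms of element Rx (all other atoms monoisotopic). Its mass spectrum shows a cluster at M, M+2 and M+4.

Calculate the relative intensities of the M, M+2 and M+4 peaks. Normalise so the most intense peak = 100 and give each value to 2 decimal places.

Expanding (0.33314 + 0.66686)^2:
P(M) = 0.33314^2 = 0.110982
P(M+2) = 2 × 0.33314^1 × 0.66686^1 = 0.444315
P(M+4) = 0.66686^2 = 0.444702
The M+4 peak is largest (0.444702); scaling to 100 gives 24.96 : 99.91 : 100.00.

24.96 : 99.91 : 100.00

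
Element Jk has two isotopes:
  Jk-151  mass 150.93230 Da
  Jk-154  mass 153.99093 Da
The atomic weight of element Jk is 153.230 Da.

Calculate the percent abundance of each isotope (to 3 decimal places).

With x = fraction of Jk-151 (so Jk-154 is 1 − x):
150.93230·x + 153.99093·(1 − x) = 153.230
(150.93230 − 153.99093)·x = 153.230 − 153.99093
x = -0.76093 / -3.05863 = 0.24878 → 24.878% Jk-151, 75.122% Jk-154.

Jk-151: 24.878%, Jk-154: 75.122%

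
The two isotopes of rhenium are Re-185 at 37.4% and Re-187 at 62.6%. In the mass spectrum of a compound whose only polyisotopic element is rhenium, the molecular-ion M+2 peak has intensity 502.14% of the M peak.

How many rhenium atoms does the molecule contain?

3

The M+2/M ratio from n Re atoms is n · q/p = n · 0.626/0.374.
n = 5.0214 × 0.374/0.626 = 3.00 ≈ 3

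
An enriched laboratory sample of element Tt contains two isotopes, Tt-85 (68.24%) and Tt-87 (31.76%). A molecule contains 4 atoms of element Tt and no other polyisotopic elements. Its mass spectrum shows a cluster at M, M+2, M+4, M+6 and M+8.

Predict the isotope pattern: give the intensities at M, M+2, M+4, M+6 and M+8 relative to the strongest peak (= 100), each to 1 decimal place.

53.7 : 100.0 : 69.8 : 21.7 : 2.5

The 4 Tt atoms are independent, so intensities follow the terms of (0.6824 + 0.3176)^4.
P(M) = 0.6824^4 = 0.216848
P(M+2) = 4 × 0.6824^3 × 0.3176^1 = 0.403699
P(M+4) = 6 × 0.6824^2 × 0.3176^2 = 0.281832
P(M+6) = 4 × 0.6824^1 × 0.3176^3 = 0.087446
P(M+8) = 0.3176^4 = 0.010175
The M+2 peak is largest (0.403699); scaling to 100 gives 53.7 : 100.0 : 69.8 : 21.7 : 2.5.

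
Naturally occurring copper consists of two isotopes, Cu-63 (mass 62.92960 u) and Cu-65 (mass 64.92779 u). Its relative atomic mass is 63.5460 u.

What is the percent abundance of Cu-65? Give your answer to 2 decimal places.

30.85%

Let x be the fractional abundance of Cu-63; then Cu-65 has abundance 1 − x.
62.92960·x + 64.92779·(1 − x) = 63.5460
(62.92960 − 64.92779)·x = 63.5460 − 64.92779
x = -1.38179 / -1.99819 = 0.69152 → 69.15% Cu-63, 30.85% Cu-65.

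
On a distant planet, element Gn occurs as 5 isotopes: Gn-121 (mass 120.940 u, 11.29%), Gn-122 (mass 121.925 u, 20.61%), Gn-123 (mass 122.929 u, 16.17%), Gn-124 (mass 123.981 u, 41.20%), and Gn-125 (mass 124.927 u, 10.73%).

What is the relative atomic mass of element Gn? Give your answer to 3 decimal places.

123.145 u

The abundance-weighted mean is 0.1129 × 120.940 + 0.2061 × 121.925 + 0.1617 × 122.929 + 0.4120 × 123.981 + 0.1073 × 124.927
= 13.6541 + 25.1287 + 19.8776 + 51.0802 + 13.4047 = 123.1453 u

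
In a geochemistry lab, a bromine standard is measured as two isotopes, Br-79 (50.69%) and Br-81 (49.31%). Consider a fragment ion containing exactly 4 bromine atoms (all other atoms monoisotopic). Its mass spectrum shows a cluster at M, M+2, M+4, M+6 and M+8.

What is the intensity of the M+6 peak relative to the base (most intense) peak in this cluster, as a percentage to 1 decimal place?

64.9%

Binomial terms of (0.5069 + 0.4931)^4: M 0.0660, M+2 0.2569, M+4 0.3749, M+6 0.2431, M+8 0.0591 → M+4 is the base peak.
P(M+4) = C(4,2) × 0.5069^2 × 0.4931^2 = 6 × 0.25694761 × 0.24314761 = 0.374857 (base)
P(M+6) = C(4,3) × 0.5069^1 × 0.4931^3 = 4 × 0.5069 × 0.11989609 = 0.243101
Relative intensity = 0.243101 / 0.374857 × 100 = 64.9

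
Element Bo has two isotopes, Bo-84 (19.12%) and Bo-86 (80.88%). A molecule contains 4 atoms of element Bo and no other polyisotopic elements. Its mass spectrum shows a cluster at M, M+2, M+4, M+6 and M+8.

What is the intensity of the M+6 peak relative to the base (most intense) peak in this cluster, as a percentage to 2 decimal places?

(0.1912 + 0.8088)^4 gives M 0.0013, M+2 0.0226, M+4 0.1435, M+6 0.4046, M+8 0.4279; the largest is M+8.
P(M+8) = C(4,4) × 0.1912^0 × 0.8088^4 = 1 × 1.0000 × 0.42792196 = 0.427922 (base)
P(M+6) = C(4,3) × 0.1912^1 × 0.8088^3 = 4 × 0.1912 × 0.52908254 = 0.404642
Relative intensity = 0.404642 / 0.427922 × 100 = 94.56

94.56%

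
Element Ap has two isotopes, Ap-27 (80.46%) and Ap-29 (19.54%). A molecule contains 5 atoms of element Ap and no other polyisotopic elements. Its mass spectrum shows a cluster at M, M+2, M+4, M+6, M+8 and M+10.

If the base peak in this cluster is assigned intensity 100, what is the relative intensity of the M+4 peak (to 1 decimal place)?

Binomial terms of (0.8046 + 0.1954)^5: M 0.3372, M+2 0.4095, M+4 0.1989, M+6 0.0483, M+8 0.0059, M+10 0.0003 → M+2 is the base peak.
P(M+2) = C(5,1) × 0.8046^4 × 0.1954^1 = 5 × 0.41910237 × 0.1954 = 0.409463 (base)
P(M+4) = C(5,2) × 0.8046^3 × 0.1954^2 = 10 × 0.52088288 × 0.03818116 = 0.198879
Relative intensity = 0.198879 / 0.409463 × 100 = 48.6

48.6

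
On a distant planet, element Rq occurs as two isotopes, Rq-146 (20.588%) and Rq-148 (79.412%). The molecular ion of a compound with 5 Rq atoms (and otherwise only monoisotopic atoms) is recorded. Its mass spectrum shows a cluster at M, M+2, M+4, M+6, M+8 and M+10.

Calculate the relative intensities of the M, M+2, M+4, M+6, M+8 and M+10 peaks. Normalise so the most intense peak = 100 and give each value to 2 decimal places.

Each Rq atom is independently Rq-146 (p = 0.20588) or Rq-148 (q = 0.79412); the cluster is the binomial expansion (p + q)^5.
P(M) = 0.20588^5 = 0.000370
P(M+2) = 5 × 0.20588^4 × 0.79412^1 = 0.007134
P(M+4) = 10 × 0.20588^3 × 0.79412^2 = 0.055032
P(M+6) = 10 × 0.20588^2 × 0.79412^3 = 0.212269
P(M+8) = 5 × 0.20588^1 × 0.79412^4 = 0.409382
P(M+10) = 0.79412^5 = 0.315813
The M+8 peak is largest (0.409382); scaling to 100 gives 0.09 : 1.74 : 13.44 : 51.85 : 100.00 : 77.14.

0.09 : 1.74 : 13.44 : 51.85 : 100.00 : 77.14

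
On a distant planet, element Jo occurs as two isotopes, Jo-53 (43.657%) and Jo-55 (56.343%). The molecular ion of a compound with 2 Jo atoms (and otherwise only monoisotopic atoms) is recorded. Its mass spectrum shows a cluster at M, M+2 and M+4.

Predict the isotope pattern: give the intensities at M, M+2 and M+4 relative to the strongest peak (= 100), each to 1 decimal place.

38.7 : 100.0 : 64.5

Each Jo atom is independently Jo-53 (p = 0.43657) or Jo-55 (q = 0.56343); the cluster is the binomial expansion (p + q)^2.
P(M) = 0.43657^2 = 0.190593
P(M+2) = 2 × 0.43657^1 × 0.56343^1 = 0.491953
P(M+4) = 0.56343^2 = 0.317453
The M+2 peak is largest (0.491953); scaling to 100 gives 38.7 : 100.0 : 64.5.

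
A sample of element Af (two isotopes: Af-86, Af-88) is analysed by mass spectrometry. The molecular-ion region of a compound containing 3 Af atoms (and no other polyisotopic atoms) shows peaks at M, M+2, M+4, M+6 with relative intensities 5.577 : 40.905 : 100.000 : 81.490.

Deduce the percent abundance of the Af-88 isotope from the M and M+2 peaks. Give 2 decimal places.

70.97%

Write p for the Af-86 fraction. I(M+2)/I(M) = [C(3,1)·p^2·(1−p)] / p^3 = 3·(1−p)/p = 40.905/5.577 = 7.3346
(1−p)/p = 7.3346/3 = 2.4449  ⇒  p = 1/(1 + 2.4449) = 0.2903
Af-86: 29.03%, Af-88: 70.97%.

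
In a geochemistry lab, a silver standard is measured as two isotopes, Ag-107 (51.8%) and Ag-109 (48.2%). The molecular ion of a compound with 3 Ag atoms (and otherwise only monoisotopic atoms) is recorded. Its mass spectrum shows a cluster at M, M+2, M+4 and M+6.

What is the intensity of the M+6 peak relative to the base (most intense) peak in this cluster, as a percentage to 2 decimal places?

28.86%

(0.518 + 0.482)^3 gives M 0.1390, M+2 0.3880, M+4 0.3610, M+6 0.1120; the largest is M+2.
P(M+2) = C(3,1) × 0.518^2 × 0.482^1 = 3 × 0.268324 × 0.4820 = 0.387997 (base)
P(M+6) = C(3,3) × 0.518^0 × 0.482^3 = 1 × 1.0000 × 0.11198017 = 0.111980
Relative intensity = 0.111980 / 0.387997 × 100 = 28.86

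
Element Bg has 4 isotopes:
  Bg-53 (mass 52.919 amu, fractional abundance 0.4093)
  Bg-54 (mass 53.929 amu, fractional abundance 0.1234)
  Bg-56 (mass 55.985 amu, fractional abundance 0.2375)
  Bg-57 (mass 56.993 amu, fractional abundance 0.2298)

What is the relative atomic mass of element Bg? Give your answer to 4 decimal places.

54.7080 amu

Ar = Σ fᵢ·mᵢ = 0.4093 × 52.919 + 0.1234 × 53.929 + 0.2375 × 55.985 + 0.2298 × 56.993
= 21.65975 + 6.65484 + 13.29644 + 13.09699 = 54.70802 amu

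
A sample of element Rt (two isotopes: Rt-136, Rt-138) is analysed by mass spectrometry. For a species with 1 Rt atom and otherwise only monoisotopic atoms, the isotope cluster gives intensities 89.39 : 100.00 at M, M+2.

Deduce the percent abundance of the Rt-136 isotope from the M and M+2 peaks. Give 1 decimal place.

If p is the fraction of Rt that is Rt-136, then I(M+2)/I(M) = [C(1,1)·p^0·(1−p)] / p^1 = 1·(1−p)/p = 100.00/89.39 = 1.1187
(1−p)/p = 1.1187/1 = 1.1187  ⇒  p = 1/(1 + 1.1187) = 0.4720
Rt-136: 47.2%, Rt-138: 52.8%.

47.2%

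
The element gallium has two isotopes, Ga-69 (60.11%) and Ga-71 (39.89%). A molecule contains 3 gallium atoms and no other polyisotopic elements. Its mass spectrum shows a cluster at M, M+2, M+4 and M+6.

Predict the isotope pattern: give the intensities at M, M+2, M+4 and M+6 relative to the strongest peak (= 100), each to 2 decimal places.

50.23 : 100.00 : 66.36 : 14.68

Expanding (0.6011 + 0.3989)^3:
P(M) = 0.6011^3 = 0.217190
P(M+2) = 3 × 0.6011^2 × 0.3989^1 = 0.432393
P(M+4) = 3 × 0.6011^1 × 0.3989^2 = 0.286943
P(M+6) = 0.3989^3 = 0.063473
The M+2 peak is largest (0.432393); scaling to 100 gives 50.23 : 100.00 : 66.36 : 14.68.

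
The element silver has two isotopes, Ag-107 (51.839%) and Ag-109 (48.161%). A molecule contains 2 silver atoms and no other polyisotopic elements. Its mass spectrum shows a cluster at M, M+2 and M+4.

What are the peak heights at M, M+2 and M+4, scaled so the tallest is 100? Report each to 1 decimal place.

53.8 : 100.0 : 46.5

The 2 Ag atoms are independent, so intensities follow the terms of (0.51839 + 0.48161)^2.
P(M) = 0.51839^2 = 0.268728
P(M+2) = 2 × 0.51839^1 × 0.48161^1 = 0.499324
P(M+4) = 0.48161^2 = 0.231948
The M+2 peak is largest (0.499324); scaling to 100 gives 53.8 : 100.0 : 46.5.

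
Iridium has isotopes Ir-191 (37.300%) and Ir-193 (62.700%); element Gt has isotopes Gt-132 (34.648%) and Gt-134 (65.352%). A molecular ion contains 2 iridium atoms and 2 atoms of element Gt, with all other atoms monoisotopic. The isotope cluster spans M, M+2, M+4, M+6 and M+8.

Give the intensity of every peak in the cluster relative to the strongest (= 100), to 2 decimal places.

Iridium pattern (n=2): 0.139129 : 0.467742 : 0.393129
Element Gt pattern (n=2): 0.12004839 : 0.45286322 : 0.42708839
Convolve the two distributions (both contribute in 2-u steps):
  M: 0.139129×0.12004839 = 0.016702
  M+2: 0.139129×0.45286322 + 0.467742×0.12004839 = 0.119158
  M+4: 0.139129×0.42708839 + 0.467742×0.45286322 + 0.393129×0.12004839 = 0.318438
  M+6: 0.467742×0.42708839 + 0.393129×0.45286322 = 0.377801
  M+8: 0.393129×0.42708839 = 0.167901
Scale to base peak (0.377801) = 100: 4.42 : 31.54 : 84.29 : 100.00 : 44.44

4.42 : 31.54 : 84.29 : 100.00 : 44.44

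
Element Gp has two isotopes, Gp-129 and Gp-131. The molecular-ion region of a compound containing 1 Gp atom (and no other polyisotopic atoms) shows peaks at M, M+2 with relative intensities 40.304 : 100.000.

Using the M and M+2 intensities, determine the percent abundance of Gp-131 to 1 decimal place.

71.3%

Write p for the Gp-129 fraction. I(M+2)/I(M) = [C(1,1)·p^0·(1−p)] / p^1 = 1·(1−p)/p = 100.000/40.304 = 2.4811
(1−p)/p = 2.4811/1 = 2.4811  ⇒  p = 1/(1 + 2.4811) = 0.2873
Gp-129: 28.7%, Gp-131: 71.3%.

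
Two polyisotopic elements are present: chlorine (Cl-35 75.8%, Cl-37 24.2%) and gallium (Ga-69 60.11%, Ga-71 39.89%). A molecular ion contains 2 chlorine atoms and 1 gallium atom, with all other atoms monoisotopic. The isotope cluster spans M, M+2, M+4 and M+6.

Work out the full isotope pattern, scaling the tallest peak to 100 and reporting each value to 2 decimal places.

76.80 : 100.00 : 40.37 : 5.19

Chlorine pattern (n=2): 0.574564 : 0.366872 : 0.058564
Gallium pattern (n=1): 0.6011 : 0.3989
Convolve the two distributions (both contribute in 2-u steps):
  M: 0.574564×0.6011 = 0.345370
  M+2: 0.574564×0.3989 + 0.366872×0.6011 = 0.449720
  M+4: 0.366872×0.3989 + 0.058564×0.6011 = 0.181548
  M+6: 0.058564×0.3989 = 0.023361
Scale to base peak (0.449720) = 100: 76.80 : 100.00 : 40.37 : 5.19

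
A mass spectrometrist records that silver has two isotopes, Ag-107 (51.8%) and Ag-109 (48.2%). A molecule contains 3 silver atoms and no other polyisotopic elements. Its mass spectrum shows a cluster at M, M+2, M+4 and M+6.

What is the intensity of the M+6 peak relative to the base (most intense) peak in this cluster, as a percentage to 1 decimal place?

Term probabilities: M 0.1390, M+2 0.3880, M+4 0.3610, M+6 0.1120. Base peak = M+2.
P(M+2) = C(3,1) × 0.518^2 × 0.482^1 = 3 × 0.268324 × 0.4820 = 0.387997 (base)
P(M+6) = C(3,3) × 0.518^0 × 0.482^3 = 1 × 1.0000 × 0.11198017 = 0.111980
Relative intensity = 0.111980 / 0.387997 × 100 = 28.9

28.9%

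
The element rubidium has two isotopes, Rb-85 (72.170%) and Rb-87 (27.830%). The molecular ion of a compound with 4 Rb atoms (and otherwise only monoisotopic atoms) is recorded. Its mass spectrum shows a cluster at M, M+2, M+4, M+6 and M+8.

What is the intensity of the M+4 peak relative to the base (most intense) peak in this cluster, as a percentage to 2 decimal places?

57.84%

Term probabilities: M 0.2713, M+2 0.4184, M+4 0.2420, M+6 0.0622, M+8 0.0060. Base peak = M+2.
P(M+2) = C(4,1) × 0.72170^3 × 0.27830^1 = 4 × 0.37589809 × 0.2783 = 0.418450 (base)
P(M+4) = C(4,2) × 0.72170^2 × 0.27830^2 = 6 × 0.52085089 × 0.07745089 = 0.242042
Relative intensity = 0.242042 / 0.418450 × 100 = 57.84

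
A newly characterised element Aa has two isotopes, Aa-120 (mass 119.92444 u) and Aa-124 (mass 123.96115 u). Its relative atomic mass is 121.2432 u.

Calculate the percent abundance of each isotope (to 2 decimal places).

Let x be the fractional abundance of Aa-120; then Aa-124 has abundance 1 − x.
119.92444·x + 123.96115·(1 − x) = 121.2432
(119.92444 − 123.96115)·x = 121.2432 − 123.96115
x = -2.71795 / -4.03671 = 0.67331 → 67.33% Aa-120, 32.67% Aa-124.

Aa-120: 67.33%, Aa-124: 32.67%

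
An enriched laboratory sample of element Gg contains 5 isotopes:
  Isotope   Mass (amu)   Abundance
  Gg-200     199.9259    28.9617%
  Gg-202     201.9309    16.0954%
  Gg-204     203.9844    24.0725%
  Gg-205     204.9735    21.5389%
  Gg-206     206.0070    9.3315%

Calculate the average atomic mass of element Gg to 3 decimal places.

Average mass = Σ (abundance × isotope mass) = 0.289617 × 199.9259 + 0.160954 × 201.9309 + 0.240725 × 203.9844 + 0.215389 × 204.9735 + 0.093315 × 206.0070
= 57.90194 + 32.50159 + 49.10414 + 44.14904 + 19.22354 = 202.88025 amu

202.880 amu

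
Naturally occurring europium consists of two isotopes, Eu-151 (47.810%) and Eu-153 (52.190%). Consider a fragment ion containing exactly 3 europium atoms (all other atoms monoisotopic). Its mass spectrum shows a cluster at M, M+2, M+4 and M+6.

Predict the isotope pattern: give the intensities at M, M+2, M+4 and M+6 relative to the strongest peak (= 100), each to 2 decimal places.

The 3 Eu atoms are independent, so intensities follow the terms of (0.47810 + 0.52190)^3.
P(M) = 0.47810^3 = 0.109284
P(M+2) = 3 × 0.47810^2 × 0.52190^1 = 0.357887
P(M+4) = 3 × 0.47810^1 × 0.52190^2 = 0.390674
P(M+6) = 0.52190^3 = 0.142155
The M+4 peak is largest (0.390674); scaling to 100 gives 27.97 : 91.61 : 100.00 : 36.39.

27.97 : 91.61 : 100.00 : 36.39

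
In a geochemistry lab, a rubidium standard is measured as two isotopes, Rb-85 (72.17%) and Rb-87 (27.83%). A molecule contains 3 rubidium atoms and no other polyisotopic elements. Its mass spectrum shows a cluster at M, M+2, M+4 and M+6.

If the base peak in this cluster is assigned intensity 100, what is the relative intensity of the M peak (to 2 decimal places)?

Binomial terms of (0.7217 + 0.2783)^3: M 0.3759, M+2 0.4349, M+4 0.1677, M+6 0.0216 → M+2 is the base peak.
P(M+2) = C(3,1) × 0.7217^2 × 0.2783^1 = 3 × 0.52085089 × 0.2783 = 0.434858 (base)
P(M) = C(3,0) × 0.7217^3 × 0.2783^0 = 1 × 0.37589809 × 1.0000 = 0.375898
Relative intensity = 0.375898 / 0.434858 × 100 = 86.44

86.44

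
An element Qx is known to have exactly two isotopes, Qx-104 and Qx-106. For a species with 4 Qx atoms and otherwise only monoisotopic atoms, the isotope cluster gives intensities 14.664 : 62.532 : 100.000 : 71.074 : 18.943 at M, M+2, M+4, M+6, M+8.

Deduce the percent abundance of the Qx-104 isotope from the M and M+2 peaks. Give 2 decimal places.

Write p for the Qx-104 fraction. I(M+2)/I(M) = [C(4,1)·p^3·(1−p)] / p^4 = 4·(1−p)/p = 62.532/14.664 = 4.2643
(1−p)/p = 4.2643/4 = 1.0661  ⇒  p = 1/(1 + 1.0661) = 0.4840
Qx-104: 48.40%, Qx-106: 51.60%.

48.40%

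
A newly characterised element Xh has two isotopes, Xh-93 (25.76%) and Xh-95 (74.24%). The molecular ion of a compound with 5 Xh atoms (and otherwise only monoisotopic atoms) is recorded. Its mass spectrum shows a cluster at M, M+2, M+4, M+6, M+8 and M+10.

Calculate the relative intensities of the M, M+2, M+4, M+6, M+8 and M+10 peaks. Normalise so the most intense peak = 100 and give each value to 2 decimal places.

Expanding (0.2576 + 0.7424)^5:
P(M) = 0.2576^5 = 0.001134
P(M+2) = 5 × 0.2576^4 × 0.7424^1 = 0.016345
P(M+4) = 10 × 0.2576^3 × 0.7424^2 = 0.094214
P(M+6) = 10 × 0.2576^2 × 0.7424^3 = 0.271522
P(M+8) = 5 × 0.2576^1 × 0.7424^4 = 0.391262
P(M+10) = 0.7424^5 = 0.225522
The M+8 peak is largest (0.391262); scaling to 100 gives 0.29 : 4.18 : 24.08 : 69.40 : 100.00 : 57.64.

0.29 : 4.18 : 24.08 : 69.40 : 100.00 : 57.64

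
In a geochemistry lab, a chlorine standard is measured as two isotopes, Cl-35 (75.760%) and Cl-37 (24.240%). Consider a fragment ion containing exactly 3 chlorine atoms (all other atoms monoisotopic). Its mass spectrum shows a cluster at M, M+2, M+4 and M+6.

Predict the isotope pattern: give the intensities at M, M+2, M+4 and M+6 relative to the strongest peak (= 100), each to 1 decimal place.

100.0 : 96.0 : 30.7 : 3.3

Each Cl atom is independently Cl-35 (p = 0.75760) or Cl-37 (q = 0.24240); the cluster is the binomial expansion (p + q)^3.
P(M) = 0.75760^3 = 0.434830
P(M+2) = 3 × 0.75760^2 × 0.24240^1 = 0.417382
P(M+4) = 3 × 0.75760^1 × 0.24240^2 = 0.133545
P(M+6) = 0.24240^3 = 0.014243
The M peak is largest (0.434830); scaling to 100 gives 100.0 : 96.0 : 30.7 : 3.3.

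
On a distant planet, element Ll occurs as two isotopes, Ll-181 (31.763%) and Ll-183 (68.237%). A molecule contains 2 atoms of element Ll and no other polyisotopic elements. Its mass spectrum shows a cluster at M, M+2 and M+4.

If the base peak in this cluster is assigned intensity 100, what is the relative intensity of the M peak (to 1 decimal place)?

(0.31763 + 0.68237)^2 gives M 0.1009, M+2 0.4335, M+4 0.4656; the largest is M+4.
P(M+4) = C(2,2) × 0.31763^0 × 0.68237^2 = 1 × 1.0000 × 0.46562882 = 0.465629 (base)
P(M) = C(2,0) × 0.31763^2 × 0.68237^0 = 1 × 0.10088882 × 1.0000 = 0.100889
Relative intensity = 0.100889 / 0.465629 × 100 = 21.7

21.7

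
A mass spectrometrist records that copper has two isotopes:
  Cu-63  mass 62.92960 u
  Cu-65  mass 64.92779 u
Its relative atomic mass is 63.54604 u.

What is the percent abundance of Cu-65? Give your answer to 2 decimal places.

With x = fraction of Cu-63 (so Cu-65 is 1 − x):
62.92960·x + 64.92779·(1 − x) = 63.54604
(62.92960 − 64.92779)·x = 63.54604 − 64.92779
x = -1.38175 / -1.99819 = 0.69150 → 69.15% Cu-63, 30.85% Cu-65.

30.85%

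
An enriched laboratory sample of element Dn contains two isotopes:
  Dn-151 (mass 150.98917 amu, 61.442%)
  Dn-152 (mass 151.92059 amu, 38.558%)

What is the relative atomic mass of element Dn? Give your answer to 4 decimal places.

Weight each isotope mass by its fractional abundance: 0.61442 × 150.98917 + 0.38558 × 151.92059
= 92.770766 + 58.577541 = 151.348307 amu

151.3483 amu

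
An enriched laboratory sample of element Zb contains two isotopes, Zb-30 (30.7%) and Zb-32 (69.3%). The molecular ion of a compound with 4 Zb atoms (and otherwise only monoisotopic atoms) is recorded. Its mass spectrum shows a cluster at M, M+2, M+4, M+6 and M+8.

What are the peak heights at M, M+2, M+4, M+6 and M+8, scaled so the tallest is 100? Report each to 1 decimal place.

The 4 Zb atoms are independent, so intensities follow the terms of (0.307 + 0.693)^4.
P(M) = 0.307^4 = 0.008883
P(M+2) = 4 × 0.307^3 × 0.693^1 = 0.080206
P(M+4) = 6 × 0.307^2 × 0.693^2 = 0.271578
P(M+6) = 4 × 0.307^1 × 0.693^3 = 0.408694
P(M+8) = 0.693^4 = 0.230639
The M+6 peak is largest (0.408694); scaling to 100 gives 2.2 : 19.6 : 66.5 : 100.0 : 56.4.

2.2 : 19.6 : 66.5 : 100.0 : 56.4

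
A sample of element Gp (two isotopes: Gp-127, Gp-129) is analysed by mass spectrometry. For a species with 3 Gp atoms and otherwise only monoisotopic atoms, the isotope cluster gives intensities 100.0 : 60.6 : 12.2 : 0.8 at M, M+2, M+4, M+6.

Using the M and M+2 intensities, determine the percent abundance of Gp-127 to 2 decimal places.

Let p = fractional abundance of Gp-127. I(M+2)/I(M) = [C(3,1)·p^2·(1−p)] / p^3 = 3·(1−p)/p = 60.6/100.0 = 0.6060
(1−p)/p = 0.6060/3 = 0.2020  ⇒  p = 1/(1 + 0.2020) = 0.8319
Gp-127: 83.19%, Gp-129: 16.81%.

83.19%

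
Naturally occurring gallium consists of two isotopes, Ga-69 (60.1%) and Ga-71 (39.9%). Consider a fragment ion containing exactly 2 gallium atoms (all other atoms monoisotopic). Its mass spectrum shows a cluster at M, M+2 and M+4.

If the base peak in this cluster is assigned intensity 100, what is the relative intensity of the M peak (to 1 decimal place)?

(0.601 + 0.399)^2 gives M 0.3612, M+2 0.4796, M+4 0.1592; the largest is M+2.
P(M+2) = C(2,1) × 0.601^1 × 0.399^1 = 2 × 0.6010 × 0.3990 = 0.479598 (base)
P(M) = C(2,0) × 0.601^2 × 0.399^0 = 1 × 0.361201 × 1.0000 = 0.361201
Relative intensity = 0.361201 / 0.479598 × 100 = 75.3

75.3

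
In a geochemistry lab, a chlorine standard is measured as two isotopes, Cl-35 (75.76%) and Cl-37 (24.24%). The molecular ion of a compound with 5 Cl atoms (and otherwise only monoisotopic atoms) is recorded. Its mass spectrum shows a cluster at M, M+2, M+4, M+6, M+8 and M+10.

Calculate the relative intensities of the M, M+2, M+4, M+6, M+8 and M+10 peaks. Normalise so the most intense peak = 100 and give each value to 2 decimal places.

62.51 : 100.00 : 63.99 : 20.47 : 3.28 : 0.21

Expanding (0.7576 + 0.2424)^5:
P(M) = 0.7576^5 = 0.249574
P(M+2) = 5 × 0.7576^4 × 0.2424^1 = 0.399266
P(M+4) = 10 × 0.7576^3 × 0.2424^2 = 0.255497
P(M+6) = 10 × 0.7576^2 × 0.2424^3 = 0.081748
P(M+8) = 5 × 0.7576^1 × 0.2424^4 = 0.013078
P(M+10) = 0.2424^5 = 0.000837
The M+2 peak is largest (0.399266); scaling to 100 gives 62.51 : 100.00 : 63.99 : 20.47 : 3.28 : 0.21.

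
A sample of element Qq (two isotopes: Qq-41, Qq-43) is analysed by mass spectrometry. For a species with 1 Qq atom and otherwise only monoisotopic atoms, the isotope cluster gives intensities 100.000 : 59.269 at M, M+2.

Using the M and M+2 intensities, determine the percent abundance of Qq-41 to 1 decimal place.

62.8%

Write p for the Qq-41 fraction. I(M+2)/I(M) = [C(1,1)·p^0·(1−p)] / p^1 = 1·(1−p)/p = 59.269/100.000 = 0.5927
(1−p)/p = 0.5927/1 = 0.5927  ⇒  p = 1/(1 + 0.5927) = 0.6279
Qq-41: 62.8%, Qq-43: 37.2%.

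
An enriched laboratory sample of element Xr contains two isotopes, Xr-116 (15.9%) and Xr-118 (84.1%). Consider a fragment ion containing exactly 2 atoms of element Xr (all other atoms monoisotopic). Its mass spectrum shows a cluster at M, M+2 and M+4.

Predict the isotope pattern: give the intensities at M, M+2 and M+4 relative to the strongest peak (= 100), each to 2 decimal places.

Expanding (0.159 + 0.841)^2:
P(M) = 0.159^2 = 0.025281
P(M+2) = 2 × 0.159^1 × 0.841^1 = 0.267438
P(M+4) = 0.841^2 = 0.707281
The M+4 peak is largest (0.707281); scaling to 100 gives 3.57 : 37.81 : 100.00.

3.57 : 37.81 : 100.00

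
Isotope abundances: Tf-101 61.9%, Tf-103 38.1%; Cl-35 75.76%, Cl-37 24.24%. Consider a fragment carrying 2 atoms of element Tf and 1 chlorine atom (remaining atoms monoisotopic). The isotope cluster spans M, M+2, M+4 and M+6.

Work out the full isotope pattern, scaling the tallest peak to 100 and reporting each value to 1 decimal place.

Element Tf pattern (n=2): 0.383161 : 0.471678 : 0.145161
Chlorine pattern (n=1): 0.7576 : 0.2424
Convolve the two distributions (both contribute in 2-u steps):
  M: 0.383161×0.7576 = 0.290283
  M+2: 0.383161×0.2424 + 0.471678×0.7576 = 0.450221
  M+4: 0.471678×0.2424 + 0.145161×0.7576 = 0.224309
  M+6: 0.145161×0.2424 = 0.035187
Scale to base peak (0.450221) = 100: 64.5 : 100.0 : 49.8 : 7.8

64.5 : 100.0 : 49.8 : 7.8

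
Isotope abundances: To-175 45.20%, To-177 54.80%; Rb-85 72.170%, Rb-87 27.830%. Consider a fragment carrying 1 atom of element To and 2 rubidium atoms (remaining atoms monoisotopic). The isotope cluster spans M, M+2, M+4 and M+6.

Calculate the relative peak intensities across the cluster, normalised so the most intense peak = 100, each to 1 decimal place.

50.4 : 100.0 : 54.6 : 9.1

Element To pattern (n=1): 0.4520 : 0.5480
Rubidium pattern (n=2): 0.52085089 : 0.40169822 : 0.07745089
Convolve the two distributions (both contribute in 2-u steps):
  M: 0.4520×0.52085089 = 0.235425
  M+2: 0.4520×0.40169822 + 0.5480×0.52085089 = 0.466994
  M+4: 0.4520×0.07745089 + 0.5480×0.40169822 = 0.255138
  M+6: 0.5480×0.07745089 = 0.042443
Scale to base peak (0.466994) = 100: 50.4 : 100.0 : 54.6 : 9.1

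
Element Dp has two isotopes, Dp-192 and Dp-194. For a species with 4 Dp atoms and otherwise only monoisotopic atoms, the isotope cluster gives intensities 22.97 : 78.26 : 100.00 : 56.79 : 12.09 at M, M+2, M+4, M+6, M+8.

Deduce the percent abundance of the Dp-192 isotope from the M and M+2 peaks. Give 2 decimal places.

54.00%

If p is the fraction of Dp that is Dp-192, then I(M+2)/I(M) = [C(4,1)·p^3·(1−p)] / p^4 = 4·(1−p)/p = 78.26/22.97 = 3.4071
(1−p)/p = 3.4071/4 = 0.8518  ⇒  p = 1/(1 + 0.8518) = 0.5400
Dp-192: 54.00%, Dp-194: 46.00%.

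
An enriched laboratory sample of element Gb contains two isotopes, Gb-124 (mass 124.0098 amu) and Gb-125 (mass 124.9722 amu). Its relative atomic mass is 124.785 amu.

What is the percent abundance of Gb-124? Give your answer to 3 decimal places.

Writing the weighted mean with unknown fraction x of Gb-124:
124.0098·x + 124.9722·(1 − x) = 124.785
(124.0098 − 124.9722)·x = 124.785 − 124.9722
x = -0.1872 / -0.9624 = 0.19451 → 19.451% Gb-124, 80.549% Gb-125.

19.451%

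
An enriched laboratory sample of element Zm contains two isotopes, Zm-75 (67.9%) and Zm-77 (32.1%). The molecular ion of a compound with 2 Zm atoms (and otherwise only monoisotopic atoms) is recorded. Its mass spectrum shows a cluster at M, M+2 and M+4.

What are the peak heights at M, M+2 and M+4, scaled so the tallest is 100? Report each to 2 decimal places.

Expanding (0.679 + 0.321)^2:
P(M) = 0.679^2 = 0.461041
P(M+2) = 2 × 0.679^1 × 0.321^1 = 0.435918
P(M+4) = 0.321^2 = 0.103041
The M peak is largest (0.461041); scaling to 100 gives 100.00 : 94.55 : 22.35.

100.00 : 94.55 : 22.35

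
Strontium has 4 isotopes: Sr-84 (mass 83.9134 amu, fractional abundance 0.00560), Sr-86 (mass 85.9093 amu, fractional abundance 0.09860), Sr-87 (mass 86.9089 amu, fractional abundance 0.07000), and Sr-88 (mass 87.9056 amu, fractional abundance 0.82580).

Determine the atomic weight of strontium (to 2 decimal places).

87.62 amu

Average mass = Σ (abundance × isotope mass) = 0.00560 × 83.9134 + 0.09860 × 85.9093 + 0.07000 × 86.9089 + 0.82580 × 87.9056
= 0.46992 + 8.47066 + 6.08362 + 72.59244 = 87.61664 amu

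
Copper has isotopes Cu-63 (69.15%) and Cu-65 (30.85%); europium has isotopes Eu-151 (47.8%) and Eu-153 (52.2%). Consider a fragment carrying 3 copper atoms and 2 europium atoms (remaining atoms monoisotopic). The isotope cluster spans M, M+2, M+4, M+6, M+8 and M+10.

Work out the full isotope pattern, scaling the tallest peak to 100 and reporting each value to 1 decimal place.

21.2 : 74.7 : 100.0 : 63.4 : 19.2 : 2.2

Copper pattern (n=3): 0.33065611 : 0.44254842 : 0.19743483 : 0.02936064
Europium pattern (n=2): 0.228484 : 0.499032 : 0.272484
Convolve the two distributions (both contribute in 2-u steps):
  M: 0.33065611×0.228484 = 0.075550
  M+2: 0.33065611×0.499032 + 0.44254842×0.228484 = 0.266123
  M+4: 0.33065611×0.272484 + 0.44254842×0.499032 + 0.19743483×0.228484 = 0.356055
  M+6: 0.44254842×0.272484 + 0.19743483×0.499032 + 0.02936064×0.228484 = 0.225822
  M+8: 0.19743483×0.272484 + 0.02936064×0.499032 = 0.068450
  M+10: 0.02936064×0.272484 = 0.008000
Scale to base peak (0.356055) = 100: 21.2 : 74.7 : 100.0 : 63.4 : 19.2 : 2.2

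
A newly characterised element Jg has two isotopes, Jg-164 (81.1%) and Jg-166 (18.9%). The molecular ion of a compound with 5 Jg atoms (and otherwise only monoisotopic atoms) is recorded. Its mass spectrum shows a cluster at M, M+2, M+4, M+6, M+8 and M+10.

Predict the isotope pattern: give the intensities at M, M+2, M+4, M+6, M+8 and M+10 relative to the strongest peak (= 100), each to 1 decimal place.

85.8 : 100.0 : 46.6 : 10.9 : 1.3 : 0.1

Each Jg atom is independently Jg-164 (p = 0.811) or Jg-166 (q = 0.189); the cluster is the binomial expansion (p + q)^5.
P(M) = 0.811^5 = 0.350836
P(M+2) = 5 × 0.811^4 × 0.189^1 = 0.408804
P(M+4) = 10 × 0.811^3 × 0.189^2 = 0.190540
P(M+6) = 10 × 0.811^2 × 0.189^3 = 0.044405
P(M+8) = 5 × 0.811^1 × 0.189^4 = 0.005174
P(M+10) = 0.189^5 = 0.000241
The M+2 peak is largest (0.408804); scaling to 100 gives 85.8 : 100.0 : 46.6 : 10.9 : 1.3 : 0.1.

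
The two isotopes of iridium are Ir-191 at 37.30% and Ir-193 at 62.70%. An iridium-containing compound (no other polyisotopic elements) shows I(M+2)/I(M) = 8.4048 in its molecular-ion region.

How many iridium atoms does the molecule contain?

With n Ir atoms, P(M+2)/P(M) = C(n,1)·p^(n−1)q / p^n = n·q/p = n · 0.6270/0.3730.
n = 8.4048 × 0.3730/0.6270 = 5.00 ≈ 5

5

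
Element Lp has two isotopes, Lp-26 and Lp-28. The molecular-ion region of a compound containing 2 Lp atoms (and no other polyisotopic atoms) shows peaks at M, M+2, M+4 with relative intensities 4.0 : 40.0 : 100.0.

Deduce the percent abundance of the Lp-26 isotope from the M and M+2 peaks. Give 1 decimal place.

16.7%

If p is the fraction of Lp that is Lp-26, then I(M+2)/I(M) = [C(2,1)·p^1·(1−p)] / p^2 = 2·(1−p)/p = 40.0/4.0 = 10.0000
(1−p)/p = 10.0000/2 = 5.0000  ⇒  p = 1/(1 + 5.0000) = 0.1667
Lp-26: 16.7%, Lp-28: 83.3%.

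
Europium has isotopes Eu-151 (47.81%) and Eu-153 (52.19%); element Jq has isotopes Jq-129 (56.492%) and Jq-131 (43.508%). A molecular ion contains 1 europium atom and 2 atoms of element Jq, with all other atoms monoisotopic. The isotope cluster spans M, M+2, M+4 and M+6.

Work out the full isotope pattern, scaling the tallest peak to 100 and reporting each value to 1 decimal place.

Europium pattern (n=1): 0.4781 : 0.5219
Element Jq pattern (n=2): 0.31913461 : 0.49157079 : 0.18929461
Convolve the two distributions (both contribute in 2-u steps):
  M: 0.4781×0.31913461 = 0.152578
  M+2: 0.4781×0.49157079 + 0.5219×0.31913461 = 0.401576
  M+4: 0.4781×0.18929461 + 0.5219×0.49157079 = 0.347053
  M+6: 0.5219×0.18929461 = 0.098793
Scale to base peak (0.401576) = 100: 38.0 : 100.0 : 86.4 : 24.6

38.0 : 100.0 : 86.4 : 24.6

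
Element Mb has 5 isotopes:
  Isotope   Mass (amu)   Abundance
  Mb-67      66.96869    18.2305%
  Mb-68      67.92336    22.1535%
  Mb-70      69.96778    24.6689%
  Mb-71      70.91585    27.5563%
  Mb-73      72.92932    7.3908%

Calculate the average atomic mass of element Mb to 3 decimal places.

Weight each isotope mass by its fractional abundance: 0.182305 × 66.96869 + 0.221535 × 67.92336 + 0.246689 × 69.96778 + 0.275563 × 70.91585 + 0.073908 × 72.92932
= 12.208727 + 15.047402 + 17.260282 + 19.541784 + 5.390060 = 69.448255 amu

69.448 amu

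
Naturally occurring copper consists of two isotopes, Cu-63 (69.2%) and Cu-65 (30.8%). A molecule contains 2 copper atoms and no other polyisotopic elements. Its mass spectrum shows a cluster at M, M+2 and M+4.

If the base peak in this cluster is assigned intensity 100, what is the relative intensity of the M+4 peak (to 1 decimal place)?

19.8

Term probabilities: M 0.4789, M+2 0.4263, M+4 0.0949. Base peak = M.
P(M) = C(2,0) × 0.692^2 × 0.308^0 = 1 × 0.478864 × 1.0000 = 0.478864 (base)
P(M+4) = C(2,2) × 0.692^0 × 0.308^2 = 1 × 1.0000 × 0.094864 = 0.094864
Relative intensity = 0.094864 / 0.478864 × 100 = 19.8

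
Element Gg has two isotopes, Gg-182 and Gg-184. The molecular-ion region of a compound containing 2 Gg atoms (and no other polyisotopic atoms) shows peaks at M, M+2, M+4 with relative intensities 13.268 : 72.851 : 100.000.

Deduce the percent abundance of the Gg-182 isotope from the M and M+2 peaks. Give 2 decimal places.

26.70%

Write p for the Gg-182 fraction. I(M+2)/I(M) = [C(2,1)·p^1·(1−p)] / p^2 = 2·(1−p)/p = 72.851/13.268 = 5.4907
(1−p)/p = 5.4907/2 = 2.7454  ⇒  p = 1/(1 + 2.7454) = 0.2670
Gg-182: 26.70%, Gg-184: 73.30%.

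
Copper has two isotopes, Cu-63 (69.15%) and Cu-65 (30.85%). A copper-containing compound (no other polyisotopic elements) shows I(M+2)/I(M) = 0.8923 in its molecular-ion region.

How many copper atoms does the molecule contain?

For n independent Cu atoms, I(M+2)/I(M) = n · (abundance Cu-65) / (abundance Cu-63) = n · 0.3085/0.6915.
n = 0.8923 × 0.6915/0.3085 = 2.00 ≈ 2

2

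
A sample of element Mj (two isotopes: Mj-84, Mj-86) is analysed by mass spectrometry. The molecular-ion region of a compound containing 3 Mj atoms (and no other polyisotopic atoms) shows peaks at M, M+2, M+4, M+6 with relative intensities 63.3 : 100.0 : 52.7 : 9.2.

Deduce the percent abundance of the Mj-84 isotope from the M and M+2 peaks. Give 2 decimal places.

Let p = fractional abundance of Mj-84. I(M+2)/I(M) = [C(3,1)·p^2·(1−p)] / p^3 = 3·(1−p)/p = 100.0/63.3 = 1.5798
(1−p)/p = 1.5798/3 = 0.5266  ⇒  p = 1/(1 + 0.5266) = 0.6551
Mj-84: 65.51%, Mj-86: 34.49%.

65.51%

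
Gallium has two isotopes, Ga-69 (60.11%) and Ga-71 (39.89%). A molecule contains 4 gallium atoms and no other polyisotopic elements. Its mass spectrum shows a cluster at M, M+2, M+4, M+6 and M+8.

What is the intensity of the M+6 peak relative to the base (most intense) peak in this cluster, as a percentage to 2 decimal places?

44.04%

Binomial terms of (0.6011 + 0.3989)^4: M 0.1306, M+2 0.3465, M+4 0.3450, M+6 0.1526, M+8 0.0253 → M+2 is the base peak.
P(M+2) = C(4,1) × 0.6011^3 × 0.3989^1 = 4 × 0.21719018 × 0.3989 = 0.346549 (base)
P(M+6) = C(4,3) × 0.6011^1 × 0.3989^3 = 4 × 0.6011 × 0.06347345 = 0.152616
Relative intensity = 0.152616 / 0.346549 × 100 = 44.04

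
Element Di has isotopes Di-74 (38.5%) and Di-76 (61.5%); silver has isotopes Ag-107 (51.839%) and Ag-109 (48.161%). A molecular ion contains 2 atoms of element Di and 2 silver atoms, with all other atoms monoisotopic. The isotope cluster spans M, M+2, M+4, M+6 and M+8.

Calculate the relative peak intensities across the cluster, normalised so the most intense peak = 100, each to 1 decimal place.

10.7 : 54.0 : 100.0 : 80.2 : 23.6

Element Di pattern (n=2): 0.148225 : 0.47355 : 0.378225
Silver pattern (n=2): 0.26872819 : 0.49932362 : 0.23194819
Convolve the two distributions (both contribute in 2-u steps):
  M: 0.148225×0.26872819 = 0.039832
  M+2: 0.148225×0.49932362 + 0.47355×0.26872819 = 0.201268
  M+4: 0.148225×0.23194819 + 0.47355×0.49932362 + 0.378225×0.26872819 = 0.372475
  M+6: 0.47355×0.23194819 + 0.378225×0.49932362 = 0.298696
  M+8: 0.378225×0.23194819 = 0.087729
Scale to base peak (0.372475) = 100: 10.7 : 54.0 : 100.0 : 80.2 : 23.6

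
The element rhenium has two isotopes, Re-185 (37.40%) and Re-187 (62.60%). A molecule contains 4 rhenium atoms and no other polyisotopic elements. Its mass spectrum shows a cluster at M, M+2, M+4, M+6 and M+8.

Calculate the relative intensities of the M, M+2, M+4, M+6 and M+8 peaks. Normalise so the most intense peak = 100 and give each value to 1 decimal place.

5.3 : 35.7 : 89.6 : 100.0 : 41.8

The 4 Re atoms are independent, so intensities follow the terms of (0.3740 + 0.6260)^4.
P(M) = 0.3740^4 = 0.019565
P(M+2) = 4 × 0.3740^3 × 0.6260^1 = 0.130993
P(M+4) = 6 × 0.3740^2 × 0.6260^2 = 0.328884
P(M+6) = 4 × 0.3740^1 × 0.6260^3 = 0.366990
P(M+8) = 0.6260^4 = 0.153567
The M+6 peak is largest (0.366990); scaling to 100 gives 5.3 : 35.7 : 89.6 : 100.0 : 41.8.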